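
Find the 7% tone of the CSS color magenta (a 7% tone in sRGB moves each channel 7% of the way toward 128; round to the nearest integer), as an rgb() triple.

rgb(246, 9, 246)

CSS magenta is rgb(255, 0, 255).
Per channel, c → c + 0.07(128 − c):
  R: 255 + 0.07×(128−255) = 255 − 8.89 = 246.11 → 246
  G: 0 + 0.07×(128−0) = 0 + 8.96 = 8.96 → 9
  B: 255 + 0.07×(128−255) = 255 − 8.89 = 246.11 → 246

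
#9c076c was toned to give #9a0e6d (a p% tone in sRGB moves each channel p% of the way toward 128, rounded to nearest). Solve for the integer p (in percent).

#9c076c is rgb(156, 7, 108); #9a0e6d is rgb(154, 14, 109).
On the G channel (widest range): 14 ≈ 7 + (p/100)(128 − 7), so p ≈ 100×(14 − 7)/(128 − 7) = 700/121 = 5.79.
p = 6 reproduces all three channels after rounding.

6%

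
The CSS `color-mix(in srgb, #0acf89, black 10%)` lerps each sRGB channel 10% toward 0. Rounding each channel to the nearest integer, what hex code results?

#0acf89 is rgb(10, 207, 137).
Lerp each channel 10% toward 0:
  R: 10 − 1 = 9 → 9
  G: 207 + 0.1×(0−207) = 207 − 20.7 = 186.3 → 186
  B: 137 + 0.1×(0−137) = 137 − 13.7 = 123.3 → 123
rgb(9, 186, 123) = #09ba7b.

#09ba7b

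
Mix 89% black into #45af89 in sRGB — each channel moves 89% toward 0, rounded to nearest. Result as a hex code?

#08130f

#45af89 is rgb(69, 175, 137).
An 89% shade moves each channel 89% toward 0:
  R: 69 + 0.89×(0−69) = 69 − 61.41 = 7.59 → 8
  G: 175 + 0.89×(0−175) = 175 − 155.75 = 19.25 → 19
  B: 137 + 0.89×(0−137) = 137 − 121.93 = 15.07 → 15
rgb(8, 19, 15) = #08130f.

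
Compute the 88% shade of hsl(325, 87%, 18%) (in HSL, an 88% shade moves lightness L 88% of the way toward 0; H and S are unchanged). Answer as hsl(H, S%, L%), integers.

hsl(325, 87%, 2%)

L moves 88% from 18 toward 0: 18 − 15.84 = 2.16 → 2.
H and S are unchanged.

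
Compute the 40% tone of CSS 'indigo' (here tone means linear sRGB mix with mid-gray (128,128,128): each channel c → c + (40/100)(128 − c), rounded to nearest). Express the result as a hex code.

#603381

CSS indigo is rgb(75, 0, 130).
Lerp each channel 40% toward 128:
  R: 75 + 0.4×(128−75) = 75 + 21.2 = 96.2 → 96
  G: 0 + 0.4×(128−0) = 0 + 51.2 = 51.2 → 51
  B: 130 − 0.8 = 129.2 → 129
rgb(96, 51, 129) = #603381.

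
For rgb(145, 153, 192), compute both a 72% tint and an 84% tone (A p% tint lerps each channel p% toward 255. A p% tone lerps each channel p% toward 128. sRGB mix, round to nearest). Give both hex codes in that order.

#E0E2ED, #83848A

72% tint:
  R: 145 + 79.2 = 224.2 → 224
  G: 153 + 0.72×(255−153) = 153 + 73.44 = 226.44 → 226
  B: 192 + 0.72×(255−192) = 192 + 45.36 = 237.36 → 237
  → #E0E2ED
84% tone:
  R: 145 + 0.84×(128−145) = 145 − 14.28 = 130.72 → 131
  G: 153 − 21 = 132 → 132
  B: 192 + 0.84×(128−192) = 192 − 53.76 = 138.24 → 138
  → #83848A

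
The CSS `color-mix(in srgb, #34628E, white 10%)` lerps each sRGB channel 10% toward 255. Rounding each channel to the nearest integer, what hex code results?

#487299

#34628E is rgb(52, 98, 142).
Lerp each channel 10% toward 255:
  R: 52 + 0.1×(255−52) = 52 + 20.3 = 72.3 → 72
  G: 98 + 0.1×(255−98) = 98 + 15.7 = 113.7 → 114
  B: 142 + 0.1×(255−142) = 142 + 11.3 = 153.3 → 153
rgb(72, 114, 153) = #487299.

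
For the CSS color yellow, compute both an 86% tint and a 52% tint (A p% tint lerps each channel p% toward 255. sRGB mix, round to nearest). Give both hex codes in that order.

#FFFFDB, #FFFF85

CSS yellow is rgb(255, 255, 0).
86% tint:
  R: 255 + 0.86×(255−255) = 255 + 0 = 255 → 255
  G: 255 + 0.86×(255−255) = 255 + 0 = 255 → 255
  B: 0 + 219.3 = 219.3 → 219
  → #FFFFDB
52% tint:
  R: 255 + 0.52×(255−255) = 255 + 0 = 255 → 255
  G: 255 + 0.52×(255−255) = 255 + 0 = 255 → 255
  B: 0 + 0.52×(255−0) = 0 + 132.6 = 132.6 → 133
  → #FFFF85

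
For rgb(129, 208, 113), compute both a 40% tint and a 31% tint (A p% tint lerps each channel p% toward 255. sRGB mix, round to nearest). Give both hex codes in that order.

#B3E3AA, #A8DF9D

40% tint:
  R: 129 + 0.4×(255−129) = 129 + 50.4 = 179.4 → 179
  G: 208 + 0.4×(255−208) = 208 + 18.8 = 226.8 → 227
  B: 113 + 0.4×(255−113) = 113 + 56.8 = 169.8 → 170
  → #B3E3AA
31% tint:
  R: 129 + 0.31×(255−129) = 129 + 39.06 = 168.06 → 168
  G: 208 + 14.57 = 222.57 → 223
  B: 113 + 0.31×(255−113) = 113 + 44.02 = 157.02 → 157
  → #A8DF9D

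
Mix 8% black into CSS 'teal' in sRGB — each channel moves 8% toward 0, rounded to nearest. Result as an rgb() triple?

rgb(0, 118, 118)

CSS teal is rgb(0, 128, 128).
Lerp each channel 8% toward 0:
  R: 0 + 0.08×(0−0) = 0 + 0 = 0 → 0
  G: 128 + 0.08×(0−128) = 128 − 10.24 = 117.76 → 118
  B: 128 + 0.08×(0−128) = 128 − 10.24 = 117.76 → 118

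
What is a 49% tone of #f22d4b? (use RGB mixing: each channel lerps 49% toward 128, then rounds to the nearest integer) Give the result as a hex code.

#ba5665

#f22d4b is rgb(242, 45, 75).
A 49% tone moves each channel 49% toward 128:
  R: 242 − 55.86 = 186.14 → 186
  G: 45 + 0.49×(128−45) = 45 + 40.67 = 85.67 → 86
  B: 75 + 25.97 = 100.97 → 101
rgb(186, 86, 101) = #ba5665.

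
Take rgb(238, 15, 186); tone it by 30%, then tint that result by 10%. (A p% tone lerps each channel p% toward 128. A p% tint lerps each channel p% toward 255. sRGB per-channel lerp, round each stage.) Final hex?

#D246B2

A 30% tone moves each channel 30% toward 128:
  R: 238 + 0.3×(128−238) = 238 − 33 = 205 → 205
  G: 15 + 33.9 = 48.9 → 49
  B: 186 + 0.3×(128−186) = 186 − 17.4 = 168.6 → 169
After the tone: rgb(205, 49, 169) = #CD31A9.
Lerp each channel 10% toward 255:
  R: 205 + 0.1×(255−205) = 205 + 5 = 210 → 210
  G: 49 + 0.1×(255−49) = 49 + 20.6 = 69.6 → 70
  B: 169 + 8.6 = 177.6 → 178
rgb(210, 70, 178) = #D246B2.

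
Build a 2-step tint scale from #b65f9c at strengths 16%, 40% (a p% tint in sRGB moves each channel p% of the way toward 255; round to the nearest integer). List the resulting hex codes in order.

#c279ac, #d39fc4

#b65f9c is rgb(182, 95, 156).
16%: (182 + 11.68 = 193.68→194, 95 + 25.6 = 120.6→121, 156 + 15.84 = 171.84→172) → #c279ac
40%: (182 + 29.2 = 211.2→211, 95 + 64 = 159→159, 156 + 39.6 = 195.6→196) → #d39fc4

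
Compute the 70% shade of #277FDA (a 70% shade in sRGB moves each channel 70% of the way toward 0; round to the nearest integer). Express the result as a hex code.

#277FDA is rgb(39, 127, 218).
Per channel, c → c + 0.7(0 − c):
  R: 39 + 0.7×(0−39) = 39 − 27.3 = 11.7 → 12
  G: 127 − 88.9 = 38.1 → 38
  B: 218 − 152.6 = 65.4 → 65
rgb(12, 38, 65) = #0C2641.

#0C2641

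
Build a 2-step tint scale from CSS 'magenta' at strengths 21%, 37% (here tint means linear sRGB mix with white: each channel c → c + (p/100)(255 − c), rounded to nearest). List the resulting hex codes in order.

CSS magenta is rgb(255, 0, 255).
21%: (255→255, 0 + 53.55 = 53.55→54, 255→255) → #FF36FF
37%: (255→255, 0 + 94.35 = 94.35→94, 255→255) → #FF5EFF

#FF36FF, #FF5EFF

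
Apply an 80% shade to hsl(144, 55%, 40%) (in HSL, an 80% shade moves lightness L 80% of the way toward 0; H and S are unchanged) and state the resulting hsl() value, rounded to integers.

hsl(144, 55%, 8%)

L moves 80% from 40 toward 0: 40 − 32 = 8 → 8.
H and S are unchanged.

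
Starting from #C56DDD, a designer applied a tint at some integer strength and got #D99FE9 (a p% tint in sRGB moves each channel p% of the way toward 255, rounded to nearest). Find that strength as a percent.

34%

#C56DDD is rgb(197, 109, 221); #D99FE9 is rgb(217, 159, 233).
On the G channel (widest range): 159 ≈ 109 + (p/100)(255 − 109), so p ≈ 100×(159 − 109)/(255 − 109) = 5000/146 = 34.25.
p = 34 reproduces all three channels after rounding.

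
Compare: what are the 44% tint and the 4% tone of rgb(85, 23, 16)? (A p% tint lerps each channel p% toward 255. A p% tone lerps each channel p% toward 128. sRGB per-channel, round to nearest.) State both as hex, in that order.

#A07D79, #571B14

44% tint:
  R: 85 + 0.44×(255−85) = 85 + 74.8 = 159.8 → 160
  G: 23 + 102.08 = 125.08 → 125
  B: 16 + 0.44×(255−16) = 16 + 105.16 = 121.16 → 121
  → #A07D79
4% tone:
  R: 85 + 1.72 = 86.72 → 87
  G: 23 + 4.2 = 27.2 → 27
  B: 16 + 0.04×(128−16) = 16 + 4.48 = 20.48 → 20
  → #571B14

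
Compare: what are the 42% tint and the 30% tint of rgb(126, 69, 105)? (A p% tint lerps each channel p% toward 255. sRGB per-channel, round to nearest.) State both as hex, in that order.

#B493A8, #A57D96

42% tint:
  R: 126 + 0.42×(255−126) = 126 + 54.18 = 180.18 → 180
  G: 69 + 78.12 = 147.12 → 147
  B: 105 + 63 = 168 → 168
  → #B493A8
30% tint:
  R: 126 + 0.3×(255−126) = 126 + 38.7 = 164.7 → 165
  G: 69 + 0.3×(255−69) = 69 + 55.8 = 124.8 → 125
  B: 105 + 45 = 150 → 150
  → #A57D96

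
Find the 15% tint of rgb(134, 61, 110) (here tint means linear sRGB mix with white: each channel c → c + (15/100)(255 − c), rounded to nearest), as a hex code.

#985A84

A 15% tint moves each channel 15% toward 255:
  R: 134 + 0.15×(255−134) = 134 + 18.15 = 152.15 → 152
  G: 61 + 0.15×(255−61) = 61 + 29.1 = 90.1 → 90
  B: 110 + 21.75 = 131.75 → 132
rgb(152, 90, 132) = #985A84.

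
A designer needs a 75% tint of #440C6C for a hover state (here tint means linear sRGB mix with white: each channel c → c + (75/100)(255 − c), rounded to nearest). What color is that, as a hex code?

#D0C2DA

#440C6C is rgb(68, 12, 108).
A 75% tint moves each channel 75% toward 255:
  R: 68 + 0.75×(255−68) = 68 + 140.25 = 208.25 → 208
  G: 12 + 182.25 = 194.25 → 194
  B: 108 + 110.25 = 218.25 → 218
rgb(208, 194, 218) = #D0C2DA.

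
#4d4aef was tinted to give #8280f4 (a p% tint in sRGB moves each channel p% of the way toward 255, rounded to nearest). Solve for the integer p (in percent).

30%

#4d4aef is rgb(77, 74, 239); #8280f4 is rgb(130, 128, 244).
On the G channel (widest range): 128 ≈ 74 + (p/100)(255 − 74), so p ≈ 100×(128 − 74)/(255 − 74) = 5400/181 = 29.83.
p = 30 reproduces all three channels after rounding.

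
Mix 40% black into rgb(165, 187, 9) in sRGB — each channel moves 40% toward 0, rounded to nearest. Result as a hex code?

A 40% shade moves each channel 40% toward 0:
  R: 165 − 66 = 99 → 99
  G: 187 + 0.4×(0−187) = 187 − 74.8 = 112.2 → 112
  B: 9 + 0.4×(0−9) = 9 − 3.6 = 5.4 → 5
rgb(99, 112, 5) = #637005.

#637005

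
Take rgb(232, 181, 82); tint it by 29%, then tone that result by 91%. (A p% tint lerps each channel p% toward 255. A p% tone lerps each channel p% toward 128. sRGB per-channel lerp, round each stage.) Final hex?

#8A8780

Per channel, c → c + 0.29(255 − c):
  R: 232 + 0.29×(255−232) = 232 + 6.67 = 238.67 → 239
  G: 181 + 21.46 = 202.46 → 202
  B: 82 + 0.29×(255−82) = 82 + 50.17 = 132.17 → 132
After the tint: rgb(239, 202, 132) = #EFCA84.
A 91% tone moves each channel 91% toward 128:
  R: 239 − 101.01 = 137.99 → 138
  G: 202 − 67.34 = 134.66 → 135
  B: 132 − 3.64 = 128.36 → 128
rgb(138, 135, 128) = #8A8780.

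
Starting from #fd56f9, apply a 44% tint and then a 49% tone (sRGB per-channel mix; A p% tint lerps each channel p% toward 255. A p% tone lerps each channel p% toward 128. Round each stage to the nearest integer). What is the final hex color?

#c090bf

#fd56f9 is rgb(253, 86, 249).
Per channel, c → c + 0.44(255 − c):
  R: 253 + 0.88 = 253.88 → 254
  G: 86 + 74.36 = 160.36 → 160
  B: 249 + 0.44×(255−249) = 249 + 2.64 = 251.64 → 252
After the tint: rgb(254, 160, 252) = #fea0fc.
Lerp each channel 49% toward 128:
  R: 254 − 61.74 = 192.26 → 192
  G: 160 + 0.49×(128−160) = 160 − 15.68 = 144.32 → 144
  B: 252 − 60.76 = 191.24 → 191
rgb(192, 144, 191) = #c090bf.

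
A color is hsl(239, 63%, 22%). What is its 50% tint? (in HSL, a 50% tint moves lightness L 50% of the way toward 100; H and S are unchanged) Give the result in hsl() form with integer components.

hsl(239, 63%, 61%)

L moves 50% from 22 toward 100: 22 + 39 = 61 → 61.
H and S are unchanged.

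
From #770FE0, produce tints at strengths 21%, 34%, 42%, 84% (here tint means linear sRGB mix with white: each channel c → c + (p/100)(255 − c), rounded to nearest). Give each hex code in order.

#9441E7, #A561EB, #B074ED, #E9D9FA

#770FE0 is rgb(119, 15, 224).
21%: (119 + 28.56 = 147.56→148, 15 + 50.4 = 65.4→65, 224 + 6.51 = 230.51→231) → #9441E7
34%: (119 + 46.24 = 165.24→165, 15 + 81.6 = 96.6→97, 224 + 10.54 = 234.54→235) → #A561EB
42%: (119 + 57.12 = 176.12→176, 15 + 100.8 = 115.8→116, 224 + 13.02 = 237.02→237) → #B074ED
84%: (119 + 114.24 = 233.24→233, 15 + 201.6 = 216.6→217, 224 + 26.04 = 250.04→250) → #E9D9FA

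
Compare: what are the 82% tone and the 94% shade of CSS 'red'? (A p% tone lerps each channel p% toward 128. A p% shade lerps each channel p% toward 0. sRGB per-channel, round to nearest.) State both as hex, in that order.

CSS red is rgb(255, 0, 0).
82% tone:
  R: 255 + 0.82×(128−255) = 255 − 104.14 = 150.86 → 151
  G: 0 + 0.82×(128−0) = 0 + 104.96 = 104.96 → 105
  B: 0 + 0.82×(128−0) = 0 + 104.96 = 104.96 → 105
  → #976969
94% shade:
  R: 255 + 0.94×(0−255) = 255 − 239.7 = 15.3 → 15
  G: 0 + 0.94×(0−0) = 0 + 0 = 0 → 0
  B: 0 + 0.94×(0−0) = 0 + 0 = 0 → 0
  → #0F0000

#976969, #0F0000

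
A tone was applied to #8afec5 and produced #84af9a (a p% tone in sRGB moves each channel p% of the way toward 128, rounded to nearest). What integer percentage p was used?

63%

#8afec5 is rgb(138, 254, 197); #84af9a is rgb(132, 175, 154).
On the G channel (widest range): 175 ≈ 254 + (p/100)(128 − 254), so p ≈ 100×(175 − 254)/(128 − 254) = -7900/-126 = 62.70.
p = 63 reproduces all three channels after rounding.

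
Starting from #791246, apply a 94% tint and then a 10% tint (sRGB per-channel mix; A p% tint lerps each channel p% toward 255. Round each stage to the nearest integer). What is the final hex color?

#F8F2F5

#791246 is rgb(121, 18, 70).
A 94% tint moves each channel 94% toward 255:
  R: 121 + 0.94×(255−121) = 121 + 125.96 = 246.96 → 247
  G: 18 + 0.94×(255−18) = 18 + 222.78 = 240.78 → 241
  B: 70 + 173.9 = 243.9 → 244
After the tint: rgb(247, 241, 244) = #F7F1F4.
Per channel, c → c + 0.1(255 − c):
  R: 247 + 0.8 = 247.8 → 248
  G: 241 + 1.4 = 242.4 → 242
  B: 244 + 1.1 = 245.1 → 245
rgb(248, 242, 245) = #F8F2F5.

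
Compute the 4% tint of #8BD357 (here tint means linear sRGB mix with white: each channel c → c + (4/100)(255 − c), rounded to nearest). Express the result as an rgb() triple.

rgb(144, 213, 94)

#8BD357 is rgb(139, 211, 87).
Lerp each channel 4% toward 255:
  R: 139 + 0.04×(255−139) = 139 + 4.64 = 143.64 → 144
  G: 211 + 1.76 = 212.76 → 213
  B: 87 + 6.72 = 93.72 → 94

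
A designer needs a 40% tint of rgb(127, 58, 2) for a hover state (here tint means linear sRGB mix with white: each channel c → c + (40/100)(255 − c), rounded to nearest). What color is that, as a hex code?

A 40% tint moves each channel 40% toward 255:
  R: 127 + 0.4×(255−127) = 127 + 51.2 = 178.2 → 178
  G: 58 + 0.4×(255−58) = 58 + 78.8 = 136.8 → 137
  B: 2 + 101.2 = 103.2 → 103
rgb(178, 137, 103) = #B28967.

#B28967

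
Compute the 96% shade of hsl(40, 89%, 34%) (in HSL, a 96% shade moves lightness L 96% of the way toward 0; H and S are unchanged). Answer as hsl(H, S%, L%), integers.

hsl(40, 89%, 1%)

L moves 96% from 34 toward 0: 34 − 32.64 = 1.36 → 1.
H and S are unchanged.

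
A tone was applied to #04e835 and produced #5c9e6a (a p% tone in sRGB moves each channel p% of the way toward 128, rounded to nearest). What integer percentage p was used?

#04e835 is rgb(4, 232, 53); #5c9e6a is rgb(92, 158, 106).
On the R channel (widest range): 92 ≈ 4 + (p/100)(128 − 4), so p ≈ 100×(92 − 4)/(128 − 4) = 8800/124 = 70.97.
p = 71 reproduces all three channels after rounding.

71%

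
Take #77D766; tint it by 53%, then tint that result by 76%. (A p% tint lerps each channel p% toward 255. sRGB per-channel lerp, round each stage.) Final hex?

#77D766 is rgb(119, 215, 102).
Per channel, c → c + 0.53(255 − c):
  R: 119 + 0.53×(255−119) = 119 + 72.08 = 191.08 → 191
  G: 215 + 0.53×(255−215) = 215 + 21.2 = 236.2 → 236
  B: 102 + 0.53×(255−102) = 102 + 81.09 = 183.09 → 183
After the tint: rgb(191, 236, 183) = #BFECB7.
A 76% tint moves each channel 76% toward 255:
  R: 191 + 48.64 = 239.64 → 240
  G: 236 + 14.44 = 250.44 → 250
  B: 183 + 0.76×(255−183) = 183 + 54.72 = 237.72 → 238
rgb(240, 250, 238) = #F0FAEE.

#F0FAEE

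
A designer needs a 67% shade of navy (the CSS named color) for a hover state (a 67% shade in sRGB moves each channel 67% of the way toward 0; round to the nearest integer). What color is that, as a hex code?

#00002A

CSS navy is rgb(0, 0, 128).
Lerp each channel 67% toward 0:
  R: 0 + 0 = 0 → 0
  G: 0 + 0 = 0 → 0
  B: 128 − 85.76 = 42.24 → 42
rgb(0, 0, 42) = #00002A.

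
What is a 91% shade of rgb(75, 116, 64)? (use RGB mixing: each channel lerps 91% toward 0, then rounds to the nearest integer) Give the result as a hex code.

#070A06

Per channel, c → c + 0.91(0 − c):
  R: 75 − 68.25 = 6.75 → 7
  G: 116 − 105.56 = 10.44 → 10
  B: 64 + 0.91×(0−64) = 64 − 58.24 = 5.76 → 6
rgb(7, 10, 6) = #070A06.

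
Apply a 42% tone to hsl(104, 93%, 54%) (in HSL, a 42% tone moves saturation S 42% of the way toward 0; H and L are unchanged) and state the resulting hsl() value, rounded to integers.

hsl(104, 54%, 54%)

S moves 42% from 93 toward 0: 93 − 39.06 = 53.94 → 54.
H and L are unchanged.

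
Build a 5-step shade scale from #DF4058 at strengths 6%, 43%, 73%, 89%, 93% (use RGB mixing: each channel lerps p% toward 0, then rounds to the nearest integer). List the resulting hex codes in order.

#DF4058 is rgb(223, 64, 88).
6%: (223 − 13.38 = 209.62→210, 64 − 3.84 = 60.16→60, 88 − 5.28 = 82.72→83) → #D23C53
43%: (223 − 95.89 = 127.11→127, 64 − 27.52 = 36.48→36, 88 − 37.84 = 50.16→50) → #7F2432
73%: (223 − 162.79 = 60.21→60, 64 − 46.72 = 17.28→17, 88 − 64.24 = 23.76→24) → #3C1118
89%: (223 − 198.47 = 24.53→25, 64 − 56.96 = 7.04→7, 88 − 78.32 = 9.68→10) → #19070A
93%: (223 − 207.39 = 15.61→16, 64 − 59.52 = 4.48→4, 88 − 81.84 = 6.16→6) → #100406

#D23C53, #7F2432, #3C1118, #19070A, #100406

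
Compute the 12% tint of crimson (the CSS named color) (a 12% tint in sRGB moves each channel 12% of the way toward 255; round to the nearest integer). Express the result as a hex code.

CSS crimson is rgb(220, 20, 60).
Per channel, c → c + 0.12(255 − c):
  R: 220 + 0.12×(255−220) = 220 + 4.2 = 224.2 → 224
  G: 20 + 28.2 = 48.2 → 48
  B: 60 + 0.12×(255−60) = 60 + 23.4 = 83.4 → 83
rgb(224, 48, 83) = #E03053.

#E03053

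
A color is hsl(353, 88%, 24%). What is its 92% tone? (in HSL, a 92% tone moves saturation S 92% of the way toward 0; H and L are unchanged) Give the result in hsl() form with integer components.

S moves 92% from 88 toward 0: 88 − 80.96 = 7.04 → 7.
H and L are unchanged.

hsl(353, 7%, 24%)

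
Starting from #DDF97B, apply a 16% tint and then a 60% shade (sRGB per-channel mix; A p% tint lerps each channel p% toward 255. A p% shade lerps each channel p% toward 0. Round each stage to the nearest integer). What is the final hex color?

#5A643A

#DDF97B is rgb(221, 249, 123).
Per channel, c → c + 0.16(255 − c):
  R: 221 + 0.16×(255−221) = 221 + 5.44 = 226.44 → 226
  G: 249 + 0.96 = 249.96 → 250
  B: 123 + 21.12 = 144.12 → 144
After the tint: rgb(226, 250, 144) = #E2FA90.
Lerp each channel 60% toward 0:
  R: 226 − 135.6 = 90.4 → 90
  G: 250 − 150 = 100 → 100
  B: 144 − 86.4 = 57.6 → 58
rgb(90, 100, 58) = #5A643A.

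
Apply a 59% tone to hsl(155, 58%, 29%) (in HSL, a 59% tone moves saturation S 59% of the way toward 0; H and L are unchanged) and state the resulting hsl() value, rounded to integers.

hsl(155, 24%, 29%)

S moves 59% from 58 toward 0: 58 − 34.22 = 23.78 → 24.
H and L are unchanged.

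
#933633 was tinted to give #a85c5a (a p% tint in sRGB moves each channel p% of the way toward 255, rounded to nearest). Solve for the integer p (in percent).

#933633 is rgb(147, 54, 51); #a85c5a is rgb(168, 92, 90).
On the B channel (widest range): 90 ≈ 51 + (p/100)(255 − 51), so p ≈ 100×(90 − 51)/(255 − 51) = 3900/204 = 19.12.
p = 19 reproduces all three channels after rounding.

19%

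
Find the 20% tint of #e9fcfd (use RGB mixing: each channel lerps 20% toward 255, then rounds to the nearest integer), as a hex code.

#edfdfd

#e9fcfd is rgb(233, 252, 253).
Lerp each channel 20% toward 255:
  R: 233 + 4.4 = 237.4 → 237
  G: 252 + 0.6 = 252.6 → 253
  B: 253 + 0.2×(255−253) = 253 + 0.4 = 253.4 → 253
rgb(237, 253, 253) = #edfdfd.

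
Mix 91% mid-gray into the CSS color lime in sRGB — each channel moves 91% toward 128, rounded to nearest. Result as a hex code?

CSS lime is rgb(0, 255, 0).
Lerp each channel 91% toward 128:
  R: 0 + 116.48 = 116.48 → 116
  G: 255 + 0.91×(128−255) = 255 − 115.57 = 139.43 → 139
  B: 0 + 0.91×(128−0) = 0 + 116.48 = 116.48 → 116
rgb(116, 139, 116) = #748B74.

#748B74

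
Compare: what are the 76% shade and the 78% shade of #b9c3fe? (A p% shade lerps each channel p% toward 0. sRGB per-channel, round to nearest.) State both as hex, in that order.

#b9c3fe is rgb(185, 195, 254).
76% shade:
  R: 185 + 0.76×(0−185) = 185 − 140.6 = 44.4 → 44
  G: 195 − 148.2 = 46.8 → 47
  B: 254 + 0.76×(0−254) = 254 − 193.04 = 60.96 → 61
  → #2c2f3d
78% shade:
  R: 185 + 0.78×(0−185) = 185 − 144.3 = 40.7 → 41
  G: 195 + 0.78×(0−195) = 195 − 152.1 = 42.9 → 43
  B: 254 + 0.78×(0−254) = 254 − 198.12 = 55.88 → 56
  → #292b38

#2c2f3d, #292b38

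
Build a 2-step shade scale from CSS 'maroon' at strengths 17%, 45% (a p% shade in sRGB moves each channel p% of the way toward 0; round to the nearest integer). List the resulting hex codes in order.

#6A0000, #460000

CSS maroon is rgb(128, 0, 0).
17%: (128 − 21.76 = 106.24→106, 0→0, 0→0) → #6A0000
45%: (128 − 57.6 = 70.4→70, 0→0, 0→0) → #460000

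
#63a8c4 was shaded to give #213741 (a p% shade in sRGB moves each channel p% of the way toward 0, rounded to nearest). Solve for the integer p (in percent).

67%

#63a8c4 is rgb(99, 168, 196); #213741 is rgb(33, 55, 65).
On the B channel (widest range): 65 ≈ 196 + (p/100)(0 − 196), so p ≈ 100×(65 − 196)/(0 − 196) = -13100/-196 = 66.84.
p = 67 reproduces all three channels after rounding.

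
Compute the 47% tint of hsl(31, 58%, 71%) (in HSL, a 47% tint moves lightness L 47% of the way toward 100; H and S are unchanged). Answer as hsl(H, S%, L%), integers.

hsl(31, 58%, 85%)

L moves 47% from 71 toward 100: 71 + 13.63 = 84.63 → 85.
H and S are unchanged.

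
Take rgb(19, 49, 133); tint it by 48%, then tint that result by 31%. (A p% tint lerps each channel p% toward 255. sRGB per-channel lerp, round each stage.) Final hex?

A 48% tint moves each channel 48% toward 255:
  R: 19 + 0.48×(255−19) = 19 + 113.28 = 132.28 → 132
  G: 49 + 98.88 = 147.88 → 148
  B: 133 + 0.48×(255−133) = 133 + 58.56 = 191.56 → 192
After the tint: rgb(132, 148, 192) = #8494c0.
Lerp each channel 31% toward 255:
  R: 132 + 0.31×(255−132) = 132 + 38.13 = 170.13 → 170
  G: 148 + 33.17 = 181.17 → 181
  B: 192 + 0.31×(255−192) = 192 + 19.53 = 211.53 → 212
rgb(170, 181, 212) = #aab5d4.

#aab5d4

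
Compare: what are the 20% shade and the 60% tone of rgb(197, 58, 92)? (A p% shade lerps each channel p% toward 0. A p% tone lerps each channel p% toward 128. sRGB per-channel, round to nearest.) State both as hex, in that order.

20% shade:
  R: 197 + 0.2×(0−197) = 197 − 39.4 = 157.6 → 158
  G: 58 + 0.2×(0−58) = 58 − 11.6 = 46.4 → 46
  B: 92 + 0.2×(0−92) = 92 − 18.4 = 73.6 → 74
  → #9E2E4A
60% tone:
  R: 197 − 41.4 = 155.6 → 156
  G: 58 + 0.6×(128−58) = 58 + 42 = 100 → 100
  B: 92 + 0.6×(128−92) = 92 + 21.6 = 113.6 → 114
  → #9C6472

#9E2E4A, #9C6472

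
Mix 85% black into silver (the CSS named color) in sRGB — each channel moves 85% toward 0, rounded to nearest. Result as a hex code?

#1d1d1d

CSS silver is rgb(192, 192, 192).
Per channel, c → c + 0.85(0 − c):
  R: 192 + 0.85×(0−192) = 192 − 163.2 = 28.8 → 29
  G: 192 + 0.85×(0−192) = 192 − 163.2 = 28.8 → 29
  B: 192 + 0.85×(0−192) = 192 − 163.2 = 28.8 → 29
rgb(29, 29, 29) = #1d1d1d.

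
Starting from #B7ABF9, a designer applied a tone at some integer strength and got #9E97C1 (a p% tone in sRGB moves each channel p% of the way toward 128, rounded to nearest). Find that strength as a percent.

46%

#B7ABF9 is rgb(183, 171, 249); #9E97C1 is rgb(158, 151, 193).
On the B channel (widest range): 193 ≈ 249 + (p/100)(128 − 249), so p ≈ 100×(193 − 249)/(128 − 249) = -5600/-121 = 46.28.
p = 46 reproduces all three channels after rounding.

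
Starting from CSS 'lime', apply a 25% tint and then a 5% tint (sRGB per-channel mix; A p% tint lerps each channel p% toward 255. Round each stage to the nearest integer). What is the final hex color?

#4AFF4A

CSS lime is rgb(0, 255, 0).
Lerp each channel 25% toward 255:
  R: 0 + 63.75 = 63.75 → 64
  G: 255 + 0 = 255 → 255
  B: 0 + 63.75 = 63.75 → 64
After the tint: rgb(64, 255, 64) = #40FF40.
Per channel, c → c + 0.05(255 − c):
  R: 64 + 0.05×(255−64) = 64 + 9.55 = 73.55 → 74
  G: 255 + 0.05×(255−255) = 255 + 0 = 255 → 255
  B: 64 + 9.55 = 73.55 → 74
rgb(74, 255, 74) = #4AFF4A.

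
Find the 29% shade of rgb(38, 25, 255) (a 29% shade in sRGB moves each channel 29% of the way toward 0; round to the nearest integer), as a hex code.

#1B12B5

Lerp each channel 29% toward 0:
  R: 38 + 0.29×(0−38) = 38 − 11.02 = 26.98 → 27
  G: 25 − 7.25 = 17.75 → 18
  B: 255 − 73.95 = 181.05 → 181
rgb(27, 18, 181) = #1B12B5.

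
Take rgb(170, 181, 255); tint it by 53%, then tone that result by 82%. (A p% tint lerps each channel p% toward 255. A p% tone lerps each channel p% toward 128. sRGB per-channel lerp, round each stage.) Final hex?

Lerp each channel 53% toward 255:
  R: 170 + 45.05 = 215.05 → 215
  G: 181 + 39.22 = 220.22 → 220
  B: 255 + 0.53×(255−255) = 255 + 0 = 255 → 255
After the tint: rgb(215, 220, 255) = #d7dcff.
Lerp each channel 82% toward 128:
  R: 215 + 0.82×(128−215) = 215 − 71.34 = 143.66 → 144
  G: 220 + 0.82×(128−220) = 220 − 75.44 = 144.56 → 145
  B: 255 + 0.82×(128−255) = 255 − 104.14 = 150.86 → 151
rgb(144, 145, 151) = #909197.

#909197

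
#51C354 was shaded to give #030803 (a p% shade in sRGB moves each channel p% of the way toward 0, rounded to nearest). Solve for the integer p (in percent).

96%

#51C354 is rgb(81, 195, 84); #030803 is rgb(3, 8, 3).
On the G channel (widest range): 8 ≈ 195 + (p/100)(0 − 195), so p ≈ 100×(8 − 195)/(0 − 195) = -18700/-195 = 95.90.
p = 96 reproduces all three channels after rounding.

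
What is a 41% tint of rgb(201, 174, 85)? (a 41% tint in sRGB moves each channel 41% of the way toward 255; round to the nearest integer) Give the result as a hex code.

Lerp each channel 41% toward 255:
  R: 201 + 0.41×(255−201) = 201 + 22.14 = 223.14 → 223
  G: 174 + 0.41×(255−174) = 174 + 33.21 = 207.21 → 207
  B: 85 + 0.41×(255−85) = 85 + 69.7 = 154.7 → 155
rgb(223, 207, 155) = #DFCF9B.

#DFCF9B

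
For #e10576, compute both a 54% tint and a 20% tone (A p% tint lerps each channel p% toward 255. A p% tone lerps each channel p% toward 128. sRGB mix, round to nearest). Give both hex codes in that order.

#e10576 is rgb(225, 5, 118).
54% tint:
  R: 225 + 16.2 = 241.2 → 241
  G: 5 + 135 = 140 → 140
  B: 118 + 73.98 = 191.98 → 192
  → #f18cc0
20% tone:
  R: 225 − 19.4 = 205.6 → 206
  G: 5 + 0.2×(128−5) = 5 + 24.6 = 29.6 → 30
  B: 118 + 2 = 120 → 120
  → #ce1e78

#f18cc0, #ce1e78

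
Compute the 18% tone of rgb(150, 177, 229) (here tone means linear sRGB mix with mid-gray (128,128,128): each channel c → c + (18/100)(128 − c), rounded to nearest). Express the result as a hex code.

#92a8d3

An 18% tone moves each channel 18% toward 128:
  R: 150 + 0.18×(128−150) = 150 − 3.96 = 146.04 → 146
  G: 177 + 0.18×(128−177) = 177 − 8.82 = 168.18 → 168
  B: 229 − 18.18 = 210.82 → 211
rgb(146, 168, 211) = #92a8d3.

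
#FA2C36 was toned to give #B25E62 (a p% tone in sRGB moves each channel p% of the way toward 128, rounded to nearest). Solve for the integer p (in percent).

#FA2C36 is rgb(250, 44, 54); #B25E62 is rgb(178, 94, 98).
On the R channel (widest range): 178 ≈ 250 + (p/100)(128 − 250), so p ≈ 100×(178 − 250)/(128 − 250) = -7200/-122 = 59.02.
p = 59 reproduces all three channels after rounding.

59%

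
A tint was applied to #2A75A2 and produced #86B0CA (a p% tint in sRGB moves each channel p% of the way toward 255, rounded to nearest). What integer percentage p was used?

#2A75A2 is rgb(42, 117, 162); #86B0CA is rgb(134, 176, 202).
On the R channel (widest range): 134 ≈ 42 + (p/100)(255 − 42), so p ≈ 100×(134 − 42)/(255 − 42) = 9200/213 = 43.19.
p = 43 reproduces all three channels after rounding.

43%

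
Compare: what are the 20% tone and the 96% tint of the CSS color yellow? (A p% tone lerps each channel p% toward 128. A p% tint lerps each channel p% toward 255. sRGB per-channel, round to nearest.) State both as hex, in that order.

CSS yellow is rgb(255, 255, 0).
20% tone:
  R: 255 − 25.4 = 229.6 → 230
  G: 255 + 0.2×(128−255) = 255 − 25.4 = 229.6 → 230
  B: 0 + 0.2×(128−0) = 0 + 25.6 = 25.6 → 26
  → #e6e61a
96% tint:
  R: 255 + 0 = 255 → 255
  G: 255 + 0 = 255 → 255
  B: 0 + 244.8 = 244.8 → 245
  → #fffff5

#e6e61a, #fffff5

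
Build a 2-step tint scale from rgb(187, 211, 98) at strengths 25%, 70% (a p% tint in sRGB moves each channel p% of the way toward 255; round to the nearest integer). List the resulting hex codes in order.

#CCDE89, #EBF2D0

25%: (187 + 17 = 204→204, 211 + 11 = 222→222, 98 + 39.25 = 137.25→137) → #CCDE89
70%: (187 + 47.6 = 234.6→235, 211 + 30.8 = 241.8→242, 98 + 109.9 = 207.9→208) → #EBF2D0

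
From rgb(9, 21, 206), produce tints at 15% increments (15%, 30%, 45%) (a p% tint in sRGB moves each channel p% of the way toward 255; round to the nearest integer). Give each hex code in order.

#2E38D5, #535BDD, #787EE4

15%: (9 + 36.9 = 45.9→46, 21 + 35.1 = 56.1→56, 206 + 7.35 = 213.35→213) → #2E38D5
30%: (9 + 73.8 = 82.8→83, 21 + 70.2 = 91.2→91, 206 + 14.7 = 220.7→221) → #535BDD
45%: (9 + 110.7 = 119.7→120, 21 + 105.3 = 126.3→126, 206 + 22.05 = 228.05→228) → #787EE4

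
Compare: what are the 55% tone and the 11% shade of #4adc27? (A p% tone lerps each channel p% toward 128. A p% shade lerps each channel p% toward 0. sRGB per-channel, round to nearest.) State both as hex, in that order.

#68a958, #42c423

#4adc27 is rgb(74, 220, 39).
55% tone:
  R: 74 + 29.7 = 103.7 → 104
  G: 220 − 50.6 = 169.4 → 169
  B: 39 + 0.55×(128−39) = 39 + 48.95 = 87.95 → 88
  → #68a958
11% shade:
  R: 74 + 0.11×(0−74) = 74 − 8.14 = 65.86 → 66
  G: 220 + 0.11×(0−220) = 220 − 24.2 = 195.8 → 196
  B: 39 + 0.11×(0−39) = 39 − 4.29 = 34.71 → 35
  → #42c423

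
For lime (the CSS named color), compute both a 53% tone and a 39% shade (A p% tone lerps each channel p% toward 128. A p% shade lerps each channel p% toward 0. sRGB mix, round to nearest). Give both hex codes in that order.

#44BC44, #009C00

CSS lime is rgb(0, 255, 0).
53% tone:
  R: 0 + 67.84 = 67.84 → 68
  G: 255 + 0.53×(128−255) = 255 − 67.31 = 187.69 → 188
  B: 0 + 67.84 = 67.84 → 68
  → #44BC44
39% shade:
  R: 0 + 0.39×(0−0) = 0 + 0 = 0 → 0
  G: 255 + 0.39×(0−255) = 255 − 99.45 = 155.55 → 156
  B: 0 + 0.39×(0−0) = 0 + 0 = 0 → 0
  → #009C00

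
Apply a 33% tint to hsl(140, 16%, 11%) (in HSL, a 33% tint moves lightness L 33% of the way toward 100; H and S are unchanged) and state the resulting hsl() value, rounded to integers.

L moves 33% from 11 toward 100: 11 + 29.37 = 40.37 → 40.
H and S are unchanged.

hsl(140, 16%, 40%)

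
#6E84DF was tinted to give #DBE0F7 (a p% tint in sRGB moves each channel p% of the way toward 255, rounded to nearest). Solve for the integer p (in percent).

#6E84DF is rgb(110, 132, 223); #DBE0F7 is rgb(219, 224, 247).
On the R channel (widest range): 219 ≈ 110 + (p/100)(255 − 110), so p ≈ 100×(219 − 110)/(255 − 110) = 10900/145 = 75.17.
p = 75 reproduces all three channels after rounding.

75%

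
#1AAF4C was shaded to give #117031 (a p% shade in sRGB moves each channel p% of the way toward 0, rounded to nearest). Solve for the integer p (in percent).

36%

#1AAF4C is rgb(26, 175, 76); #117031 is rgb(17, 112, 49).
On the G channel (widest range): 112 ≈ 175 + (p/100)(0 − 175), so p ≈ 100×(112 − 175)/(0 − 175) = -6300/-175 = 36.00.
p = 36 reproduces all three channels after rounding.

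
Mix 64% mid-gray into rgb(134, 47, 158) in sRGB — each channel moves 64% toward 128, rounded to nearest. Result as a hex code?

A 64% tone moves each channel 64% toward 128:
  R: 134 + 0.64×(128−134) = 134 − 3.84 = 130.16 → 130
  G: 47 + 51.84 = 98.84 → 99
  B: 158 − 19.2 = 138.8 → 139
rgb(130, 99, 139) = #82638b.

#82638b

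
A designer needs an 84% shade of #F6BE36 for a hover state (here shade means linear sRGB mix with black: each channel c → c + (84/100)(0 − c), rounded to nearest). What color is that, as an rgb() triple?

#F6BE36 is rgb(246, 190, 54).
Lerp each channel 84% toward 0:
  R: 246 + 0.84×(0−246) = 246 − 206.64 = 39.36 → 39
  G: 190 − 159.6 = 30.4 → 30
  B: 54 − 45.36 = 8.64 → 9

rgb(39, 30, 9)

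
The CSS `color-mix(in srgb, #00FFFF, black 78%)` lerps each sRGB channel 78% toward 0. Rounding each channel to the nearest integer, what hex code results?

#003838

#00FFFF is rgb(0, 255, 255).
Lerp each channel 78% toward 0:
  R: 0 + 0.78×(0−0) = 0 + 0 = 0 → 0
  G: 255 − 198.9 = 56.1 → 56
  B: 255 + 0.78×(0−255) = 255 − 198.9 = 56.1 → 56
rgb(0, 56, 56) = #003838.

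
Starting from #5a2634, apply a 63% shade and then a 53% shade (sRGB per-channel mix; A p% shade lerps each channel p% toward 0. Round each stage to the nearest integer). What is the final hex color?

#5a2634 is rgb(90, 38, 52).
Per channel, c → c + 0.63(0 − c):
  R: 90 + 0.63×(0−90) = 90 − 56.7 = 33.3 → 33
  G: 38 + 0.63×(0−38) = 38 − 23.94 = 14.06 → 14
  B: 52 − 32.76 = 19.24 → 19
After the shade: rgb(33, 14, 19) = #210e13.
Per channel, c → c + 0.53(0 − c):
  R: 33 + 0.53×(0−33) = 33 − 17.49 = 15.51 → 16
  G: 14 + 0.53×(0−14) = 14 − 7.42 = 6.58 → 7
  B: 19 + 0.53×(0−19) = 19 − 10.07 = 8.93 → 9
rgb(16, 7, 9) = #100709.

#100709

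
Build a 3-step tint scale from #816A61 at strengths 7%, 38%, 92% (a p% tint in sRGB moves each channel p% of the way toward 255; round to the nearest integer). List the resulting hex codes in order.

#816A61 is rgb(129, 106, 97).
7%: (129 + 8.82 = 137.82→138, 106 + 10.43 = 116.43→116, 97 + 11.06 = 108.06→108) → #8A746C
38%: (129 + 47.88 = 176.88→177, 106 + 56.62 = 162.62→163, 97 + 60.04 = 157.04→157) → #B1A39D
92%: (129 + 115.92 = 244.92→245, 106 + 137.08 = 243.08→243, 97 + 145.36 = 242.36→242) → #F5F3F2

#8A746C, #B1A39D, #F5F3F2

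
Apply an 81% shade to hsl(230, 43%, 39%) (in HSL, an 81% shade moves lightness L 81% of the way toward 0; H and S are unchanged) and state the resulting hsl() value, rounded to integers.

hsl(230, 43%, 7%)

L moves 81% from 39 toward 0: 39 − 31.59 = 7.41 → 7.
H and S are unchanged.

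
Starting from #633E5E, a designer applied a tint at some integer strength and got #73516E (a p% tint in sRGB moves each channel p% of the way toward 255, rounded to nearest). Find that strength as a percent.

10%

#633E5E is rgb(99, 62, 94); #73516E is rgb(115, 81, 110).
On the G channel (widest range): 81 ≈ 62 + (p/100)(255 − 62), so p ≈ 100×(81 − 62)/(255 − 62) = 1900/193 = 9.84.
p = 10 reproduces all three channels after rounding.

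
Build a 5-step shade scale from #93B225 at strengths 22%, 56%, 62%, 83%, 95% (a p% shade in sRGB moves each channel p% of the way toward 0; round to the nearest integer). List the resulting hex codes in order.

#738B1D, #414E10, #38440E, #191E06, #070902

#93B225 is rgb(147, 178, 37).
22%: (147 − 32.34 = 114.66→115, 178 − 39.16 = 138.84→139, 37 − 8.14 = 28.86→29) → #738B1D
56%: (147 − 82.32 = 64.68→65, 178 − 99.68 = 78.32→78, 37 − 20.72 = 16.28→16) → #414E10
62%: (147 − 91.14 = 55.86→56, 178 − 110.36 = 67.64→68, 37 − 22.94 = 14.06→14) → #38440E
83%: (147 − 122.01 = 24.99→25, 178 − 147.74 = 30.26→30, 37 − 30.71 = 6.29→6) → #191E06
95%: (147 − 139.65 = 7.35→7, 178 − 169.1 = 8.9→9, 37 − 35.15 = 1.85→2) → #070902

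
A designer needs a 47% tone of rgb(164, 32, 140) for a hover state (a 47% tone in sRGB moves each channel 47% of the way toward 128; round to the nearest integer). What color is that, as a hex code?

#934D86

Per channel, c → c + 0.47(128 − c):
  R: 164 + 0.47×(128−164) = 164 − 16.92 = 147.08 → 147
  G: 32 + 0.47×(128−32) = 32 + 45.12 = 77.12 → 77
  B: 140 + 0.47×(128−140) = 140 − 5.64 = 134.36 → 134
rgb(147, 77, 134) = #934D86.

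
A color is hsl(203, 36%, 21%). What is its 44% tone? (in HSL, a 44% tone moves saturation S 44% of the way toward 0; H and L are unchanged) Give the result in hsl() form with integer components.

hsl(203, 20%, 21%)

S moves 44% from 36 toward 0: 36 − 15.84 = 20.16 → 20.
H and L are unchanged.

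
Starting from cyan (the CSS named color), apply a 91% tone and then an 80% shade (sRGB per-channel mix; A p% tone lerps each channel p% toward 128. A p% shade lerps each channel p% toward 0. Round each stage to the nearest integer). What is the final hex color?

CSS cyan is rgb(0, 255, 255).
Per channel, c → c + 0.91(128 − c):
  R: 0 + 0.91×(128−0) = 0 + 116.48 = 116.48 → 116
  G: 255 + 0.91×(128−255) = 255 − 115.57 = 139.43 → 139
  B: 255 − 115.57 = 139.43 → 139
After the tone: rgb(116, 139, 139) = #748b8b.
An 80% shade moves each channel 80% toward 0:
  R: 116 + 0.8×(0−116) = 116 − 92.8 = 23.2 → 23
  G: 139 + 0.8×(0−139) = 139 − 111.2 = 27.8 → 28
  B: 139 + 0.8×(0−139) = 139 − 111.2 = 27.8 → 28
rgb(23, 28, 28) = #171c1c.

#171c1c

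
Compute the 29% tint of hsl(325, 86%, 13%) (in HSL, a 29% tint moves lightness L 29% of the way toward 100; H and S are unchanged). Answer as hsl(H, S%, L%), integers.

L moves 29% from 13 toward 100: 13 + 25.23 = 38.23 → 38.
H and S are unchanged.

hsl(325, 86%, 38%)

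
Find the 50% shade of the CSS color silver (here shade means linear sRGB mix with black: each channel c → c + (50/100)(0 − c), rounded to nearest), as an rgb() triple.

CSS silver is rgb(192, 192, 192).
Per channel, c → c + 0.5(0 − c):
  R: 192 − 96 = 96 → 96
  G: 192 − 96 = 96 → 96
  B: 192 − 96 = 96 → 96

rgb(96, 96, 96)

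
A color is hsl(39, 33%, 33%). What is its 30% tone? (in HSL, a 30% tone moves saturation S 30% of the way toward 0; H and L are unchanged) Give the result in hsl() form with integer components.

hsl(39, 23%, 33%)

S moves 30% from 33 toward 0: 33 − 9.9 = 23.1 → 23.
H and L are unchanged.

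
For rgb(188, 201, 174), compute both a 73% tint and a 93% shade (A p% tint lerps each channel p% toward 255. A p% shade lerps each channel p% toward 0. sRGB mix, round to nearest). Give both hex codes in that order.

73% tint:
  R: 188 + 48.91 = 236.91 → 237
  G: 201 + 0.73×(255−201) = 201 + 39.42 = 240.42 → 240
  B: 174 + 0.73×(255−174) = 174 + 59.13 = 233.13 → 233
  → #EDF0E9
93% shade:
  R: 188 + 0.93×(0−188) = 188 − 174.84 = 13.16 → 13
  G: 201 − 186.93 = 14.07 → 14
  B: 174 + 0.93×(0−174) = 174 − 161.82 = 12.18 → 12
  → #0D0E0C

#EDF0E9, #0D0E0C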